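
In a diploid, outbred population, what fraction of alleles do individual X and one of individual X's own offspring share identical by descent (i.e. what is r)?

Each parent–offspring link contributes a factor of 1/2, and independent paths through distinct common ancestors add.
One parent–offspring link: r = (1/2)^1 = 1/2.

0.5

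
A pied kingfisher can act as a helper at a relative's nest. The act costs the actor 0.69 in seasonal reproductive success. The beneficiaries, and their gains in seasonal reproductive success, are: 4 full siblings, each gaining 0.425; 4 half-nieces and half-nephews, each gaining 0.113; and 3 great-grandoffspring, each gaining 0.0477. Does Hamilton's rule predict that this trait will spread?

Yes

Hamilton's rule: the trait is favored when the sum of r·B over every recipient exceeds the actor's cost C.
r to a full sibling = 0.5 (full sibs share both parents — two paths of length 2: r = 2·(1/2)^2 = 1/2).
r to a half-niece or half-nephew = 1/8 (half-aunt/uncle↔niece/nephew: one path of length 3: r = (1/2)^3 = 1/8).
r to a great-grandoffspring = 0.125 (three parent–offspring links: r = (1/2)^3 = 1/8).
Summing one r·B term per recipient: 4·0.5·0.425 + 4·0.125·0.113 + 3·0.125·0.0477 = 0.9243875.
0.9243875 > 0.69: the indirect benefit exceeds the cost.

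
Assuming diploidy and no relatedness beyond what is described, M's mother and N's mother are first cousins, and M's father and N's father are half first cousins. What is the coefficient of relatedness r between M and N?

0.046875

With two independent routes of shared ancestry, r is the sum of the two contributions.
M and N are related in two ways: second cousins through their mothers (r = 1/32) and half second cousins through their fathers (r = 1/64).
r = 1/32 + 1/64 = 3/64 = 0.046875.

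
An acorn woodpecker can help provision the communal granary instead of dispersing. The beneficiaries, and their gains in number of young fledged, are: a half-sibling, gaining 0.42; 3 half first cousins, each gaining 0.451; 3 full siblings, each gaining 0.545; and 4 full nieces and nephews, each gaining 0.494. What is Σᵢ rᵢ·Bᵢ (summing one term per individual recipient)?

1.5010625

r to a half-sibling = 0.25 (half-sibs share one parent — one path of length 2: r = (1/2)^2 = 1/4).
r to a half first cousin = 1/16 (half first cousins share one grandparent — one path of length 4: r = (1/2)^4 = 1/16).
r to a full sibling = 1/2 (full sibs share both parents — two paths of length 2: r = 2·(1/2)^2 = 1/2).
r to a full niece or nephew = 1/4 (full aunt/uncle↔niece/nephew: two paths of length 3 through the shared grandparent pair: r = 2·(1/2)^3 = 1/4).
Summing one r·B term per recipient: 1·0.25·0.42 + 3·0.0625·0.451 + 3·0.5·0.545 + 4·0.25·0.494 = 1.5010625.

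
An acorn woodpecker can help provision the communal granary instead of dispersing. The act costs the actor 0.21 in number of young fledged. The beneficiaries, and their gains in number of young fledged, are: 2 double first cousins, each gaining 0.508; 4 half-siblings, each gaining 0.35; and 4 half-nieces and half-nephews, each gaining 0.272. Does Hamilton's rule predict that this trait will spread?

Hamilton's rule: the trait is favored when the sum of r·B over every recipient exceeds the actor's cost C.
r to a double first cousin = 1/4 (double first cousins share both grandparent pairs — four paths of length 4: r = 4·(1/2)^4 = 1/4).
r to a half-sibling = 0.25 (half-sibs share one parent — one path of length 2: r = (1/2)^2 = 1/4).
r to a half-niece or half-nephew = 0.125 (half-aunt/uncle↔niece/nephew: one path of length 3: r = (1/2)^3 = 1/8).
Summing one r·B term per recipient: 2·0.25·0.508 + 4·0.25·0.35 + 4·0.125·0.272 = 0.74.
0.74 > 0.21: the indirect benefit exceeds the cost.

Yes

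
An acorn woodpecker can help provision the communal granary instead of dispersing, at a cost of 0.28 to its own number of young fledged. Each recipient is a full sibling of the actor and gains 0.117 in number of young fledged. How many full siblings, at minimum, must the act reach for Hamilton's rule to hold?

r to a full sibling = 0.5 (full sibs share both parents — two paths of length 2: r = 2·(1/2)^2 = 1/2).
Hamilton's rule: n·r·B > C  ⇒  n > C/(r·B) = 0.28/(0.5·0.117) = 4.786.
The smallest integer exceeding 4.786 is 5.

5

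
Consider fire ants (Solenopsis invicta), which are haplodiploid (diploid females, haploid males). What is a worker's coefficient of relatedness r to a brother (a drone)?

0.25

Her haploid brother carries none of their father's genes and a random half of their mother's genome; that half matches the maternal half of her own genome with probability 1/2: r = 1/2 · 1/2 = 1/4.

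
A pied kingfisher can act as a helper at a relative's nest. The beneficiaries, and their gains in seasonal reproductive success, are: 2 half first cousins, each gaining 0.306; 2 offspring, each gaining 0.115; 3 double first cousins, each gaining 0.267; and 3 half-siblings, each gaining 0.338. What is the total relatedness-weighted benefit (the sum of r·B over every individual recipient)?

r to a half first cousin = 0.0625 (half first cousins share one grandparent — one path of length 4: r = (1/2)^4 = 1/16).
r to an offspring = 1/2 (one parent–offspring link: r = (1/2)^1 = 1/2).
r to a double first cousin = 0.25 (double first cousins share both grandparent pairs — four paths of length 4: r = 4·(1/2)^4 = 1/4).
r to a half-sibling = 0.25 (half-sibs share one parent — one path of length 2: r = (1/2)^2 = 1/4).
Summing one r·B term per recipient: 2·0.0625·0.306 + 2·0.5·0.115 + 3·0.25·0.267 + 3·0.25·0.338 = 0.607.

0.607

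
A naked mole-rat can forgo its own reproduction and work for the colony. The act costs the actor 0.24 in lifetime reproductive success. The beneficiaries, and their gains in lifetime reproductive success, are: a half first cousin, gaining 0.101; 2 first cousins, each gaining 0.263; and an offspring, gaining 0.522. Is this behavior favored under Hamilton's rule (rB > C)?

Yes

Hamilton's rule: the trait is favored when the sum of r·B over every recipient exceeds the actor's cost C.
r to a half first cousin = 0.0625 (half first cousins share one grandparent — one path of length 4: r = (1/2)^4 = 1/16).
r to a first cousin = 0.125 (first cousins share one grandparent pair — two paths of length 4: r = 2·(1/2)^4 = 1/8).
r to an offspring = 1/2 (one parent–offspring link: r = (1/2)^1 = 1/2).
Summing one r·B term per recipient: 1·0.0625·0.101 + 2·0.125·0.263 + 1·0.5·0.522 = 0.3330625.
0.3330625 > 0.24: the indirect benefit exceeds the cost.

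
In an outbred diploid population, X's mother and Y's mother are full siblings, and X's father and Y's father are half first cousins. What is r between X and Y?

0.140625

Wright's path rule: contributions from independent ancestry routes add.
X and Y are related in two ways: first cousins through their mothers (r = 1/8) and half second cousins through their fathers (r = 1/64).
r = 1/8 + 1/64 = 9/64 = 0.140625.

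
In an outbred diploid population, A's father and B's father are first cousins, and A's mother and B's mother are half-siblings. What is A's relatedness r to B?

Wright's path rule: contributions from independent ancestry routes add.
A and B are related in two ways: second cousins through their fathers (r = 1/32) and half first cousins through their mothers (r = 1/16).
r = 1/32 + 1/16 = 3/32 = 0.09375.

0.09375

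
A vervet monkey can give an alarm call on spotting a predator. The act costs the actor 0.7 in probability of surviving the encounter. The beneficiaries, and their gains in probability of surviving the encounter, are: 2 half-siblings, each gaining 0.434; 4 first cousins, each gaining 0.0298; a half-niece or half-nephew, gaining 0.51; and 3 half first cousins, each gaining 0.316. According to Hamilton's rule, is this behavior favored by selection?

No

Hamilton's rule: the trait is favored when the sum of r·B over every recipient exceeds the actor's cost C.
r to a half-sibling = 0.25 (half-sibs share one parent — one path of length 2: r = (1/2)^2 = 1/4).
r to a first cousin = 1/8 (first cousins share one grandparent pair — two paths of length 4: r = 2·(1/2)^4 = 1/8).
r to a half-niece or half-nephew = 1/8 (half-aunt/uncle↔niece/nephew: one path of length 3: r = (1/2)^3 = 1/8).
r to a half first cousin = 1/16 (half first cousins share one grandparent — one path of length 4: r = (1/2)^4 = 1/16).
Summing one r·B term per recipient: 2·0.25·0.434 + 4·0.125·0.0298 + 1·0.125·0.51 + 3·0.0625·0.316 = 0.3549.
0.3549 < 0.7: the indirect benefit is less than the cost.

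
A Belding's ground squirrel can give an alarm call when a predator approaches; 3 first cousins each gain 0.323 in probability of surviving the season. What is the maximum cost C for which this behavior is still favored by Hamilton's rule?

0.121125

r to a first cousin = 1/8 (first cousins share one grandparent pair — two paths of length 4: r = 2·(1/2)^4 = 1/8).
Hamilton's rule: n·r·B > C, so the trait is favored while C < n·r·B = 3·0.125·0.323 = 0.121125.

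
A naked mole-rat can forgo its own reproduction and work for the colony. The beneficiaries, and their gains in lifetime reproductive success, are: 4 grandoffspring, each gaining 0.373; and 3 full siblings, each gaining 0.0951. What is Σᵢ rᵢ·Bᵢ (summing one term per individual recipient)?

r to a grandoffspring = 0.25 (two parent–offspring links: r = (1/2)^2 = 1/4).
r to a full sibling = 1/2 (full sibs share both parents — two paths of length 2: r = 2·(1/2)^2 = 1/2).
Summing one r·B term per recipient: 4·0.25·0.373 + 3·0.5·0.0951 = 0.51565.

0.51565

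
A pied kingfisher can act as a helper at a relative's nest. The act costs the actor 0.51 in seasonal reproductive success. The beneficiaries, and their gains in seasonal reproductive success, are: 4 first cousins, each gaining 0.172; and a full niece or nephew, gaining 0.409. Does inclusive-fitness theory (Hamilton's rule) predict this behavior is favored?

No

Hamilton's rule: the trait is favored when the sum of r·B over every recipient exceeds the actor's cost C.
r to a first cousin = 1/8 (first cousins share one grandparent pair — two paths of length 4: r = 2·(1/2)^4 = 1/8).
r to a full niece or nephew = 1/4 (full aunt/uncle↔niece/nephew: two paths of length 3 through the shared grandparent pair: r = 2·(1/2)^3 = 1/4).
Summing one r·B term per recipient: 4·0.125·0.172 + 1·0.25·0.409 = 0.18825.
0.18825 < 0.51: the indirect benefit is less than the cost.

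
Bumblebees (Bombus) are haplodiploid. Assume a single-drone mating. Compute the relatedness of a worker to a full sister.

Haplodiploid full sisters inherit their father's entire haploid genome identically (contributing 1/2) and on average half of their mother's contribution (1/2 · 1/2 = 1/4); r = 1/2 + 1/4 = 3/4.

0.75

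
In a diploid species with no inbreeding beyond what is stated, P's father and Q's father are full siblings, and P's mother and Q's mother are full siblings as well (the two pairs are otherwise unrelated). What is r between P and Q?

0.25

Independent pedigree routes through distinct common ancestors add.
P and Q are related in two ways: first cousins through their fathers (r = 1/8) and first cousins through their mothers (r = 1/8) — i.e. double first cousins.
r = 1/8 + 1/8 = 1/4 = 0.25.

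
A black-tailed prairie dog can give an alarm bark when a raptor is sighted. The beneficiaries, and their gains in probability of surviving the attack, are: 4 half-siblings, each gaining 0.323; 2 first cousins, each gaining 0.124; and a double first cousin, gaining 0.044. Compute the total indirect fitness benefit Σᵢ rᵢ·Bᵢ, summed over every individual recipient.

r to a half-sibling = 1/4 (half-sibs share one parent — one path of length 2: r = (1/2)^2 = 1/4).
r to a first cousin = 0.125 (first cousins share one grandparent pair — two paths of length 4: r = 2·(1/2)^4 = 1/8).
r to a double first cousin = 1/4 (double first cousins share both grandparent pairs — four paths of length 4: r = 4·(1/2)^4 = 1/4).
Summing one r·B term per recipient: 4·0.25·0.323 + 2·0.125·0.124 + 1·0.25·0.044 = 0.365.

0.365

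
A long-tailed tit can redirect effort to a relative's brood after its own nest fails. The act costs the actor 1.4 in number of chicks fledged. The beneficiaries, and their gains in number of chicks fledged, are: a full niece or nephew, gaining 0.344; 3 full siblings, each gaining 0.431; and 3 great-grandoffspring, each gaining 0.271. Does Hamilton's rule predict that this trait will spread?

No

Hamilton's rule: the trait is favored when the sum of r·B over every recipient exceeds the actor's cost C.
r to a full niece or nephew = 0.25 (full aunt/uncle↔niece/nephew: two paths of length 3 through the shared grandparent pair: r = 2·(1/2)^3 = 1/4).
r to a full sibling = 1/2 (full sibs share both parents — two paths of length 2: r = 2·(1/2)^2 = 1/2).
r to a great-grandoffspring = 0.125 (three parent–offspring links: r = (1/2)^3 = 1/8).
Summing one r·B term per recipient: 1·0.25·0.344 + 3·0.5·0.431 + 3·0.125·0.271 = 0.834125.
0.834125 < 1.4: the indirect benefit is less than the cost.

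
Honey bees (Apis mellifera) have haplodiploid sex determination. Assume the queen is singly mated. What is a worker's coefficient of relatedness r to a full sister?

Haplodiploid full sisters inherit their father's entire haploid genome identically (contributing 1/2) and on average half of their mother's contribution (1/2 · 1/2 = 1/4); r = 1/2 + 1/4 = 3/4.

0.75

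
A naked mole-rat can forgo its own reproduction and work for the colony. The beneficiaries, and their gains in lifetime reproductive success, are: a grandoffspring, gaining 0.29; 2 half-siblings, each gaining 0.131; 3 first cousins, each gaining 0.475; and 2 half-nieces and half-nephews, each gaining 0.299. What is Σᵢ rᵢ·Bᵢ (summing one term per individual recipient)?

0.390875

r to a grandoffspring = 1/4 (two parent–offspring links: r = (1/2)^2 = 1/4).
r to a half-sibling = 1/4 (half-sibs share one parent — one path of length 2: r = (1/2)^2 = 1/4).
r to a first cousin = 1/8 (first cousins share one grandparent pair — two paths of length 4: r = 2·(1/2)^4 = 1/8).
r to a half-niece or half-nephew = 0.125 (half-aunt/uncle↔niece/nephew: one path of length 3: r = (1/2)^3 = 1/8).
Summing one r·B term per recipient: 1·0.25·0.29 + 2·0.25·0.131 + 3·0.125·0.475 + 2·0.125·0.299 = 0.390875.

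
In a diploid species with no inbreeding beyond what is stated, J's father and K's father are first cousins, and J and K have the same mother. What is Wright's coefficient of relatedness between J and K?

0.28125

With two independent routes of shared ancestry, r is the sum of the two contributions.
J and K are related in two ways: second cousins through their fathers (r = 1/32) and half-sibs through their shared mother (r = 1/4).
r = 1/32 + 1/4 = 0.28125.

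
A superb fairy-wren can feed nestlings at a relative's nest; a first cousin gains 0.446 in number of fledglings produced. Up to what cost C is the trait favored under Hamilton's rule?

0.05575

r to a first cousin = 1/8 (first cousins share one grandparent pair — two paths of length 4: r = 2·(1/2)^4 = 1/8).
Hamilton's rule: n·r·B > C, so the trait is favored while C < n·r·B = 1·0.125·0.446 = 0.05575.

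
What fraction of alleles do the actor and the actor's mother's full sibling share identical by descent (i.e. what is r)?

0.25

Each parent–offspring link contributes a factor of 1/2, and independent paths through distinct common ancestors add.
Full aunt/uncle↔niece/nephew: two paths of length 3 through the shared grandparent pair: r = 2·(1/2)^3 = 1/4.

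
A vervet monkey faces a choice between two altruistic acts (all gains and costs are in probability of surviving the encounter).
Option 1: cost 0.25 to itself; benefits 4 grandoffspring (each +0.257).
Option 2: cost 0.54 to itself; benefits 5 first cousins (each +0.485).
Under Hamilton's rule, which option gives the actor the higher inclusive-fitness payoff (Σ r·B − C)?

Option 1

Option 1: r to a grandoffspring = 0.25.
Option 1: Σ r·B − C = (4·0.25·0.257) − 0.25 = 0.007.
Option 2: r to a first cousin = 0.125.
Option 2: Σ r·B − C = (5·0.125·0.485) − 0.54 = -0.236875.
Option 1 has the higher net inclusive-fitness payoff.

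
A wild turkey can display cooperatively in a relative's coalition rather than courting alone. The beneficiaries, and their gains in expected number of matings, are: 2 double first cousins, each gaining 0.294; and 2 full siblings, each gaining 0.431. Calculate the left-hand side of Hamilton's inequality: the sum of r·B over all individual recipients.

0.578

r to a double first cousin = 1/4 (double first cousins share both grandparent pairs — four paths of length 4: r = 4·(1/2)^4 = 1/4).
r to a full sibling = 0.5 (full sibs share both parents — two paths of length 2: r = 2·(1/2)^2 = 1/2).
Summing one r·B term per recipient: 2·0.25·0.294 + 2·0.5·0.431 = 0.578.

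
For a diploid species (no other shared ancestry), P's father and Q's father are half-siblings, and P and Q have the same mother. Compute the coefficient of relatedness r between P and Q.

Independent pedigree routes through distinct common ancestors add.
P and Q are related in two ways: half first cousins through their fathers (r = 1/16) and half-sibs through their shared mother (r = 1/4).
r = 1/16 + 1/4 = 0.3125.

0.3125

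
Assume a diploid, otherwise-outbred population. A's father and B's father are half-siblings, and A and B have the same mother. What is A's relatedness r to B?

0.3125

With two independent routes of shared ancestry, r is the sum of the two contributions.
A and B are related in two ways: half first cousins through their fathers (r = 1/16) and half-sibs through their shared mother (r = 1/4).
r = 1/16 + 1/4 = 0.3125.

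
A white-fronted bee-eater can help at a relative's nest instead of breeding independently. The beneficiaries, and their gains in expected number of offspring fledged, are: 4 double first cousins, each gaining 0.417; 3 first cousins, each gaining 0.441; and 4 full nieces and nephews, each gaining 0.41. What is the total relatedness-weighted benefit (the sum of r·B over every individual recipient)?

0.992375

r to a double first cousin = 0.25 (double first cousins share both grandparent pairs — four paths of length 4: r = 4·(1/2)^4 = 1/4).
r to a first cousin = 0.125 (first cousins share one grandparent pair — two paths of length 4: r = 2·(1/2)^4 = 1/8).
r to a full niece or nephew = 0.25 (full aunt/uncle↔niece/nephew: two paths of length 3 through the shared grandparent pair: r = 2·(1/2)^3 = 1/4).
Summing one r·B term per recipient: 4·0.25·0.417 + 3·0.125·0.441 + 4·0.25·0.41 = 0.992375.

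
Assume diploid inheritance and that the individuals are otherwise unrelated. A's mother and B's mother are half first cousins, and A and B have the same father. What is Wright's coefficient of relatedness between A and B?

0.265625

Wright's path rule: contributions from independent ancestry routes add.
A and B are related in two ways: half second cousins through their mothers (r = 1/64) and half-sibs through their shared father (r = 1/4).
r = 1/64 + 1/4 = 0.265625.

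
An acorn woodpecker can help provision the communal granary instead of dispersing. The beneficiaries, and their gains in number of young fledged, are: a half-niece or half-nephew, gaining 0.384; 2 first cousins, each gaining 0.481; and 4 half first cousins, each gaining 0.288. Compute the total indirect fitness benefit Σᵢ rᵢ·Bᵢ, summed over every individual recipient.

r to a half-niece or half-nephew = 1/8 (half-aunt/uncle↔niece/nephew: one path of length 3: r = (1/2)^3 = 1/8).
r to a first cousin = 0.125 (first cousins share one grandparent pair — two paths of length 4: r = 2·(1/2)^4 = 1/8).
r to a half first cousin = 0.0625 (half first cousins share one grandparent — one path of length 4: r = (1/2)^4 = 1/16).
Summing one r·B term per recipient: 1·0.125·0.384 + 2·0.125·0.481 + 4·0.0625·0.288 = 0.24025.

0.24025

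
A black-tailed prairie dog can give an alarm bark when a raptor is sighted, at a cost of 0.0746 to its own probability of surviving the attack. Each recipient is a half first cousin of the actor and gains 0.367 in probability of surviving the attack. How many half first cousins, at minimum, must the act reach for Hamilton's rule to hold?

r to a half first cousin = 1/16 (half first cousins share one grandparent — one path of length 4: r = (1/2)^4 = 1/16).
Hamilton's rule: n·r·B > C  ⇒  n > C/(r·B) = 0.0746/(0.0625·0.367) = 3.252.
The smallest integer exceeding 3.252 is 4.

4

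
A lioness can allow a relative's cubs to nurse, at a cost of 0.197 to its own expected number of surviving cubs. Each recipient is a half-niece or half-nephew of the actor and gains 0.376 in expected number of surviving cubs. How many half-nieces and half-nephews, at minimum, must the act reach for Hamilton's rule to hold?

r to a half-niece or half-nephew = 0.125 (half-aunt/uncle↔niece/nephew: one path of length 3: r = (1/2)^3 = 1/8).
Hamilton's rule: n·r·B > C  ⇒  n > C/(r·B) = 0.197/(0.125·0.376) = 4.191.
The smallest integer exceeding 4.191 is 5.

5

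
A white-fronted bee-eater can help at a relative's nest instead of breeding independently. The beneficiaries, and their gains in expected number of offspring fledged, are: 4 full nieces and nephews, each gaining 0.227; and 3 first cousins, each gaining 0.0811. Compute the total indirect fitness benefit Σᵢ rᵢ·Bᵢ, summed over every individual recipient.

0.2574125

r to a full niece or nephew = 0.25 (full aunt/uncle↔niece/nephew: two paths of length 3 through the shared grandparent pair: r = 2·(1/2)^3 = 1/4).
r to a first cousin = 1/8 (first cousins share one grandparent pair — two paths of length 4: r = 2·(1/2)^4 = 1/8).
Summing one r·B term per recipient: 4·0.25·0.227 + 3·0.125·0.0811 = 0.2574125.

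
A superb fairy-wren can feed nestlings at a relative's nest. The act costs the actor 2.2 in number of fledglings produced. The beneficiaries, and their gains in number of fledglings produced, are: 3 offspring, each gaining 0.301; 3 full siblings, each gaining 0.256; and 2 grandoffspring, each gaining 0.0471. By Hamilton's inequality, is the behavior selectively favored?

No

Hamilton's rule: the trait is favored when the sum of r·B over every recipient exceeds the actor's cost C.
r to an offspring = 1/2 (one parent–offspring link: r = (1/2)^1 = 1/2).
r to a full sibling = 0.5 (full sibs share both parents — two paths of length 2: r = 2·(1/2)^2 = 1/2).
r to a grandoffspring = 1/4 (two parent–offspring links: r = (1/2)^2 = 1/4).
Summing one r·B term per recipient: 3·0.5·0.301 + 3·0.5·0.256 + 2·0.25·0.0471 = 0.85905.
0.85905 < 2.2: the indirect benefit is less than the cost.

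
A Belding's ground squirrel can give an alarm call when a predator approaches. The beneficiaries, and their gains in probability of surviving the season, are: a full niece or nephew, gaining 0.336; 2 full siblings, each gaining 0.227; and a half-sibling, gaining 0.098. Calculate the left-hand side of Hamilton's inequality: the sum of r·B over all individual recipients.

r to a full niece or nephew = 0.25 (full aunt/uncle↔niece/nephew: two paths of length 3 through the shared grandparent pair: r = 2·(1/2)^3 = 1/4).
r to a full sibling = 0.5 (full sibs share both parents — two paths of length 2: r = 2·(1/2)^2 = 1/2).
r to a half-sibling = 1/4 (half-sibs share one parent — one path of length 2: r = (1/2)^2 = 1/4).
Summing one r·B term per recipient: 1·0.25·0.336 + 2·0.5·0.227 + 1·0.25·0.098 = 0.3355.

0.3355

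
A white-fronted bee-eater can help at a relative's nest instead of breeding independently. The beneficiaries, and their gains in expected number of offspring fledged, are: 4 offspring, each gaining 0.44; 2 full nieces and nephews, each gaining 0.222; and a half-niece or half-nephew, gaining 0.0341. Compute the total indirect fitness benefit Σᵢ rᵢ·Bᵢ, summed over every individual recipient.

0.9952625

r to an offspring = 0.5 (one parent–offspring link: r = (1/2)^1 = 1/2).
r to a full niece or nephew = 0.25 (full aunt/uncle↔niece/nephew: two paths of length 3 through the shared grandparent pair: r = 2·(1/2)^3 = 1/4).
r to a half-niece or half-nephew = 0.125 (half-aunt/uncle↔niece/nephew: one path of length 3: r = (1/2)^3 = 1/8).
Summing one r·B term per recipient: 4·0.5·0.44 + 2·0.25·0.222 + 1·0.125·0.0341 = 0.9952625.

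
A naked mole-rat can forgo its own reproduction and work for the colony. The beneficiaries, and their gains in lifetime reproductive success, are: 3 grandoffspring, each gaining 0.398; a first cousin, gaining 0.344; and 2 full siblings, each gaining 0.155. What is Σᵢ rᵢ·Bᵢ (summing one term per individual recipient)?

0.4965

r to a grandoffspring = 1/4 (two parent–offspring links: r = (1/2)^2 = 1/4).
r to a first cousin = 1/8 (first cousins share one grandparent pair — two paths of length 4: r = 2·(1/2)^4 = 1/8).
r to a full sibling = 0.5 (full sibs share both parents — two paths of length 2: r = 2·(1/2)^2 = 1/2).
Summing one r·B term per recipient: 3·0.25·0.398 + 1·0.125·0.344 + 2·0.5·0.155 = 0.4965.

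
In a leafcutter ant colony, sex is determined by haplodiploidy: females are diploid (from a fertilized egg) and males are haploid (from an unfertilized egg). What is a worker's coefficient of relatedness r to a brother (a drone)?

Her haploid brother carries none of their father's genes and a random half of their mother's genome; that half matches the maternal half of her own genome with probability 1/2: r = 1/2 · 1/2 = 1/4.

0.25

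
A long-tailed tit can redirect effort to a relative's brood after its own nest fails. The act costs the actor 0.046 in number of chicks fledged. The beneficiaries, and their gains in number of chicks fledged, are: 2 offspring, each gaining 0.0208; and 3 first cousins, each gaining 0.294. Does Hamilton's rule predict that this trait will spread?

Hamilton's rule: the trait is favored when the sum of r·B over every recipient exceeds the actor's cost C.
r to an offspring = 0.5 (one parent–offspring link: r = (1/2)^1 = 1/2).
r to a first cousin = 0.125 (first cousins share one grandparent pair — two paths of length 4: r = 2·(1/2)^4 = 1/8).
Summing one r·B term per recipient: 2·0.5·0.0208 + 3·0.125·0.294 = 0.13105.
0.13105 > 0.046: the indirect benefit exceeds the cost.

Yes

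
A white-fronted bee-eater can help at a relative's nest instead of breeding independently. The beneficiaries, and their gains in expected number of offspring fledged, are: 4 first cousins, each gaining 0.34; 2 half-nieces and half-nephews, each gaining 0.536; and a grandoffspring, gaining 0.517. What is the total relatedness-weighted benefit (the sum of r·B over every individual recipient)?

0.43325

r to a first cousin = 1/8 (first cousins share one grandparent pair — two paths of length 4: r = 2·(1/2)^4 = 1/8).
r to a half-niece or half-nephew = 0.125 (half-aunt/uncle↔niece/nephew: one path of length 3: r = (1/2)^3 = 1/8).
r to a grandoffspring = 1/4 (two parent–offspring links: r = (1/2)^2 = 1/4).
Summing one r·B term per recipient: 4·0.125·0.34 + 2·0.125·0.536 + 1·0.25·0.517 = 0.43325.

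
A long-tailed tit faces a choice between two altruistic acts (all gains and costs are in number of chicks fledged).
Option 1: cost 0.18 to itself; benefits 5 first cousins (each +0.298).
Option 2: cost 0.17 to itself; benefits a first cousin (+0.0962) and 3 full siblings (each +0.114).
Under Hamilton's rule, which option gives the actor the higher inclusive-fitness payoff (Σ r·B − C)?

Option 1: r to a first cousin = 0.125.
Option 1: Σ r·B − C = (5·0.125·0.298) − 0.18 = 0.00625.
Option 2: r to a first cousin = 0.125.
Option 2: r to a full sibling = 0.5.
Option 2: Σ r·B − C = (1·0.125·0.0962 + 3·0.5·0.114) − 0.17 = 0.013025.
Option 2 has the higher net inclusive-fitness payoff.

Option 2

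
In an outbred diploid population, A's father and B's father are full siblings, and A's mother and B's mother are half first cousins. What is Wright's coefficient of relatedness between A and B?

0.140625

Wright's path rule: contributions from independent ancestry routes add.
A and B are related in two ways: first cousins through their fathers (r = 1/8) and half second cousins through their mothers (r = 1/64).
r = 1/8 + 1/64 = 0.140625.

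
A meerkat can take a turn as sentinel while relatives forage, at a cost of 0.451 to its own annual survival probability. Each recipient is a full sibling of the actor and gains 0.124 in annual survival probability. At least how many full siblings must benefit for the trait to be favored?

8

r to a full sibling = 0.5 (full sibs share both parents — two paths of length 2: r = 2·(1/2)^2 = 1/2).
Hamilton's rule: n·r·B > C  ⇒  n > C/(r·B) = 0.451/(0.5·0.124) = 7.274.
The smallest integer exceeding 7.274 is 8.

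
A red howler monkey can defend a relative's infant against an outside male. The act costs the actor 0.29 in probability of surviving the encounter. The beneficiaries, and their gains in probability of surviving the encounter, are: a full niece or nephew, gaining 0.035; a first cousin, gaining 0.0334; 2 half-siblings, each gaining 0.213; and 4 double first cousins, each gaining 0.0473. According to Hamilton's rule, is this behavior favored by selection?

No

Hamilton's rule: the trait is favored when the sum of r·B over every recipient exceeds the actor's cost C.
r to a full niece or nephew = 0.25 (full aunt/uncle↔niece/nephew: two paths of length 3 through the shared grandparent pair: r = 2·(1/2)^3 = 1/4).
r to a first cousin = 0.125 (first cousins share one grandparent pair — two paths of length 4: r = 2·(1/2)^4 = 1/8).
r to a half-sibling = 0.25 (half-sibs share one parent — one path of length 2: r = (1/2)^2 = 1/4).
r to a double first cousin = 0.25 (double first cousins share both grandparent pairs — four paths of length 4: r = 4·(1/2)^4 = 1/4).
Summing one r·B term per recipient: 1·0.25·0.035 + 1·0.125·0.0334 + 2·0.25·0.213 + 4·0.25·0.0473 = 0.166725.
0.166725 < 0.29: the indirect benefit is less than the cost.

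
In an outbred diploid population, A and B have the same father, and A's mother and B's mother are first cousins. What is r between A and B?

With two independent routes of shared ancestry, r is the sum of the two contributions.
A and B are related in two ways: half-sibs through their shared father (r = 1/4) and second cousins through their mothers (r = 1/32).
r = 1/4 + 1/32 = 0.28125.

0.28125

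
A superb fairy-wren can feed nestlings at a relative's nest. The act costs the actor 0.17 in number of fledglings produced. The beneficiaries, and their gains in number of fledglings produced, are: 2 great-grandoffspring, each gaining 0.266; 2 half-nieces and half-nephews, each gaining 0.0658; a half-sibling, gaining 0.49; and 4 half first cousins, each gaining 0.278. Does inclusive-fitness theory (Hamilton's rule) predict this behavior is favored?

Hamilton's rule: the trait is favored when the sum of r·B over every recipient exceeds the actor's cost C.
r to a great-grandoffspring = 0.125 (three parent–offspring links: r = (1/2)^3 = 1/8).
r to a half-niece or half-nephew = 0.125 (half-aunt/uncle↔niece/nephew: one path of length 3: r = (1/2)^3 = 1/8).
r to a half-sibling = 1/4 (half-sibs share one parent — one path of length 2: r = (1/2)^2 = 1/4).
r to a half first cousin = 1/16 (half first cousins share one grandparent — one path of length 4: r = (1/2)^4 = 1/16).
Summing one r·B term per recipient: 2·0.125·0.266 + 2·0.125·0.0658 + 1·0.25·0.49 + 4·0.0625·0.278 = 0.27495.
0.27495 > 0.17: the indirect benefit exceeds the cost.

Yes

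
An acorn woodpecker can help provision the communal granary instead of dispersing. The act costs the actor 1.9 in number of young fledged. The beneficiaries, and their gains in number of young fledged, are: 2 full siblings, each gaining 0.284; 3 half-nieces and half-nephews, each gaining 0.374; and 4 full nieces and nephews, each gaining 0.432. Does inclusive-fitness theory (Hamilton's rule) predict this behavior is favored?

No

Hamilton's rule: the trait is favored when the sum of r·B over every recipient exceeds the actor's cost C.
r to a full sibling = 0.5 (full sibs share both parents — two paths of length 2: r = 2·(1/2)^2 = 1/2).
r to a half-niece or half-nephew = 1/8 (half-aunt/uncle↔niece/nephew: one path of length 3: r = (1/2)^3 = 1/8).
r to a full niece or nephew = 0.25 (full aunt/uncle↔niece/nephew: two paths of length 3 through the shared grandparent pair: r = 2·(1/2)^3 = 1/4).
Summing one r·B term per recipient: 2·0.5·0.284 + 3·0.125·0.374 + 4·0.25·0.432 = 0.85625.
0.85625 < 1.9: the indirect benefit is less than the cost.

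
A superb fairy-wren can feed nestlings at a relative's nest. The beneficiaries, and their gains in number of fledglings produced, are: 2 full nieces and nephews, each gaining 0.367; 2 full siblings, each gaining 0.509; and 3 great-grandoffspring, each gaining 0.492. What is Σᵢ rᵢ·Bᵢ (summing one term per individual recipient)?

r to a full niece or nephew = 1/4 (full aunt/uncle↔niece/nephew: two paths of length 3 through the shared grandparent pair: r = 2·(1/2)^3 = 1/4).
r to a full sibling = 0.5 (full sibs share both parents — two paths of length 2: r = 2·(1/2)^2 = 1/2).
r to a great-grandoffspring = 0.125 (three parent–offspring links: r = (1/2)^3 = 1/8).
Summing one r·B term per recipient: 2·0.25·0.367 + 2·0.5·0.509 + 3·0.125·0.492 = 0.877.

0.877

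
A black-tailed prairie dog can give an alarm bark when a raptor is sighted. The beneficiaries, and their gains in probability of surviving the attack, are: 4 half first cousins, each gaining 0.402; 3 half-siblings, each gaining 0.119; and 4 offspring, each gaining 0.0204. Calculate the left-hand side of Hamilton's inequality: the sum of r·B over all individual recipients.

0.23055

r to a half first cousin = 0.0625 (half first cousins share one grandparent — one path of length 4: r = (1/2)^4 = 1/16).
r to a half-sibling = 1/4 (half-sibs share one parent — one path of length 2: r = (1/2)^2 = 1/4).
r to an offspring = 1/2 (one parent–offspring link: r = (1/2)^1 = 1/2).
Summing one r·B term per recipient: 4·0.0625·0.402 + 3·0.25·0.119 + 4·0.5·0.0204 = 0.23055.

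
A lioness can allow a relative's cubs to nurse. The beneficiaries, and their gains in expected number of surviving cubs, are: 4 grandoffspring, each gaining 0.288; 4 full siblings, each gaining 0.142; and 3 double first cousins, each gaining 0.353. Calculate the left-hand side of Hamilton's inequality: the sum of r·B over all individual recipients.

r to a grandoffspring = 1/4 (two parent–offspring links: r = (1/2)^2 = 1/4).
r to a full sibling = 1/2 (full sibs share both parents — two paths of length 2: r = 2·(1/2)^2 = 1/2).
r to a double first cousin = 0.25 (double first cousins share both grandparent pairs — four paths of length 4: r = 4·(1/2)^4 = 1/4).
Summing one r·B term per recipient: 4·0.25·0.288 + 4·0.5·0.142 + 3·0.25·0.353 = 0.83675.

0.83675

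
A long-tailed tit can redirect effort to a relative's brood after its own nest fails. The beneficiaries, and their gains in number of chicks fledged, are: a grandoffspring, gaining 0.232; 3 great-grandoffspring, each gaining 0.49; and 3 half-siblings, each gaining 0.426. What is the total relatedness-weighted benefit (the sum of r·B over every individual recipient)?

0.56125

r to a grandoffspring = 1/4 (two parent–offspring links: r = (1/2)^2 = 1/4).
r to a great-grandoffspring = 0.125 (three parent–offspring links: r = (1/2)^3 = 1/8).
r to a half-sibling = 0.25 (half-sibs share one parent — one path of length 2: r = (1/2)^2 = 1/4).
Summing one r·B term per recipient: 1·0.25·0.232 + 3·0.125·0.49 + 3·0.25·0.426 = 0.56125.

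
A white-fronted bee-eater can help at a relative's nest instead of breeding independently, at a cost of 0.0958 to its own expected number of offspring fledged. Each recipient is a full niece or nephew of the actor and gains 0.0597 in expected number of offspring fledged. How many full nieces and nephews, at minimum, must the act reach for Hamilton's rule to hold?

r to a full niece or nephew = 0.25 (full aunt/uncle↔niece/nephew: two paths of length 3 through the shared grandparent pair: r = 2·(1/2)^3 = 1/4).
Hamilton's rule: n·r·B > C  ⇒  n > C/(r·B) = 0.0958/(0.25·0.0597) = 6.419.
The smallest integer exceeding 6.419 is 7.

7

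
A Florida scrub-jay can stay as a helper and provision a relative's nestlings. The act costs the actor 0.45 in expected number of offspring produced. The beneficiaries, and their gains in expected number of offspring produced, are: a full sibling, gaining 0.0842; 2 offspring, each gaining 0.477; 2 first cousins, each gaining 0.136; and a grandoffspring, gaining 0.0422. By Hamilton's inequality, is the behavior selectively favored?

Hamilton's rule: the trait is favored when the sum of r·B over every recipient exceeds the actor's cost C.
r to a full sibling = 1/2 (full sibs share both parents — two paths of length 2: r = 2·(1/2)^2 = 1/2).
r to an offspring = 0.5 (one parent–offspring link: r = (1/2)^1 = 1/2).
r to a first cousin = 1/8 (first cousins share one grandparent pair — two paths of length 4: r = 2·(1/2)^4 = 1/8).
r to a grandoffspring = 1/4 (two parent–offspring links: r = (1/2)^2 = 1/4).
Summing one r·B term per recipient: 1·0.5·0.0842 + 2·0.5·0.477 + 2·0.125·0.136 + 1·0.25·0.0422 = 0.56365.
0.56365 > 0.45: the indirect benefit exceeds the cost.

Yes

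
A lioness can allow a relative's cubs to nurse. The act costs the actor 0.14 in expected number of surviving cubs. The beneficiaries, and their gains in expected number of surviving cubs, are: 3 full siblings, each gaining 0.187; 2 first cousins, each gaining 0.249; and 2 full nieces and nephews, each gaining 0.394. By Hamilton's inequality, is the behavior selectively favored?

Hamilton's rule: the trait is favored when the sum of r·B over every recipient exceeds the actor's cost C.
r to a full sibling = 1/2 (full sibs share both parents — two paths of length 2: r = 2·(1/2)^2 = 1/2).
r to a first cousin = 1/8 (first cousins share one grandparent pair — two paths of length 4: r = 2·(1/2)^4 = 1/8).
r to a full niece or nephew = 1/4 (full aunt/uncle↔niece/nephew: two paths of length 3 through the shared grandparent pair: r = 2·(1/2)^3 = 1/4).
Summing one r·B term per recipient: 3·0.5·0.187 + 2·0.125·0.249 + 2·0.25·0.394 = 0.53975.
0.53975 > 0.14: the indirect benefit exceeds the cost.

Yes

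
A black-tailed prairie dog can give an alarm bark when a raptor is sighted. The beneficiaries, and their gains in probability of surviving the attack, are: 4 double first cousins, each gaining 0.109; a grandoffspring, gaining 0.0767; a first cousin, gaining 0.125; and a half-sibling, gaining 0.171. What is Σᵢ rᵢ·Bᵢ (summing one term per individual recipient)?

r to a double first cousin = 1/4 (double first cousins share both grandparent pairs — four paths of length 4: r = 4·(1/2)^4 = 1/4).
r to a grandoffspring = 1/4 (two parent–offspring links: r = (1/2)^2 = 1/4).
r to a first cousin = 1/8 (first cousins share one grandparent pair — two paths of length 4: r = 2·(1/2)^4 = 1/8).
r to a half-sibling = 0.25 (half-sibs share one parent — one path of length 2: r = (1/2)^2 = 1/4).
Summing one r·B term per recipient: 4·0.25·0.109 + 1·0.25·0.0767 + 1·0.125·0.125 + 1·0.25·0.171 = 0.18655.

0.18655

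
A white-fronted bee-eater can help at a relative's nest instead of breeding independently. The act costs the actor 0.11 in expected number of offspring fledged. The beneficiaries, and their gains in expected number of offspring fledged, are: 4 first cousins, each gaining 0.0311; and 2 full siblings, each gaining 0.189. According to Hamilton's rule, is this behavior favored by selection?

Yes

Hamilton's rule: the trait is favored when the sum of r·B over every recipient exceeds the actor's cost C.
r to a first cousin = 1/8 (first cousins share one grandparent pair — two paths of length 4: r = 2·(1/2)^4 = 1/8).
r to a full sibling = 0.5 (full sibs share both parents — two paths of length 2: r = 2·(1/2)^2 = 1/2).
Summing one r·B term per recipient: 4·0.125·0.0311 + 2·0.5·0.189 = 0.20455.
0.20455 > 0.11: the indirect benefit exceeds the cost.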